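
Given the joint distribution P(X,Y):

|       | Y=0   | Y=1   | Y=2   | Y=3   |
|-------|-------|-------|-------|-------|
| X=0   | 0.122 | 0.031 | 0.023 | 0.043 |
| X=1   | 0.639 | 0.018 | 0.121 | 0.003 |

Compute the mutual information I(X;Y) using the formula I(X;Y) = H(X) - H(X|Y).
0.1213 bits

I(X;Y) = H(X) - H(X|Y)

Marginal of X (row sums):
  P(X=0) = 0.122 + 0.031 + 0.023 + 0.043 = 0.219
  P(X=1) = 0.639 + 0.018 + 0.121 + 0.003 = 0.781
H(X) = -[0.219·log₂(0.219) + 0.781·log₂(0.781)]
  = 0.4798 + 0.2785 = 0.7583 bits

Marginal of Y (column sums):
  P(Y=0) = 0.122 + 0.639 = 0.761
  P(Y=1) = 0.031 + 0.018 = 0.049
  P(Y=2) = 0.023 + 0.121 = 0.144
  P(Y=3) = 0.043 + 0.003 = 0.046
H(X|Y) = Σ_y P(y)·H(X|Y=y):
  Y=0: P(Y=0) = 0.761, P(X|Y=0) = (122/761, 639/761) → H(X|Y=0) = 0.6351
  Y=1: P(Y=1) = 0.049, P(X|Y=1) = (31/49, 18/49) → H(X|Y=1) = 0.9486
  Y=2: P(Y=2) = 0.144, P(X|Y=2) = (23/144, 121/144) → H(X|Y=2) = 0.6336
  Y=3: P(Y=3) = 0.046, P(X|Y=3) = (43/46, 3/46) → H(X|Y=3) = 0.3478
H(X|Y) = 0.761·0.6351 + 0.049·0.9486 + 0.144·0.6336 + 0.046·0.3478 = 0.6370 bits

I(X;Y) = H(X) - H(X|Y) = 0.7583 - 0.6370 = 0.1213 bits

Cross-check via I(X;Y) = H(X) + H(Y) - H(X,Y): computing H(Y) from the column sums and H(X,Y) from the 8 cells in the same way gives H(Y) = 1.1200 bits and H(X,Y) = 1.7570 bits, so
I(X;Y) = 0.7583 + 1.1200 - 1.7570 = 0.1213 bits ✓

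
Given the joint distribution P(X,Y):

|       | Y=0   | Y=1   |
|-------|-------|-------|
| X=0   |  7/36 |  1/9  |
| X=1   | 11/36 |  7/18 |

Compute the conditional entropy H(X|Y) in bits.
0.8641 bits

H(X|Y) = H(X,Y) - H(Y)

H(X,Y) = -Σ_{x,y} P(x,y) log₂ P(x,y). Per-cell terms -P(x,y)·log₂P(x,y):
  X=0: 0.45939, 0.35221
  X=1: 0.52265, 0.52989
Sum of the 4 terms: H(X,Y) = 1.8641 bits

Marginal of Y (column sums):
  P(Y=0) = 7/36 + 11/36 = 1/2
  P(Y=1) = 1/9 + 7/18 = 1/2
H(Y) = -[(1/2)·log₂(1/2) + (1/2)·log₂(1/2)]
  = 0.50000 + 0.50000 = 1.0000 bits

H(X|Y) = H(X,Y) - H(Y) = 1.8641 - 1.0000 = 0.8641 bits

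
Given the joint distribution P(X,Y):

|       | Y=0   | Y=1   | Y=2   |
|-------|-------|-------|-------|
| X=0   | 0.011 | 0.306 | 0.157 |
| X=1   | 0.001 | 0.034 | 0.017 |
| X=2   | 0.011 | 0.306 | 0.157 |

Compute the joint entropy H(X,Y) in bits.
2.3032 bits

H(X,Y) = -Σ_{x,y} P(x,y) log₂ P(x,y). Per-cell terms -P(x,y)·log₂P(x,y):
  X=0: 0.07157, 0.52277, 0.41937
  X=1: 0.00997, 0.16586, 0.09993
  X=2: 0.07157, 0.52277, 0.41937
Sum of the 9 terms: H(X,Y) = 2.3032 bits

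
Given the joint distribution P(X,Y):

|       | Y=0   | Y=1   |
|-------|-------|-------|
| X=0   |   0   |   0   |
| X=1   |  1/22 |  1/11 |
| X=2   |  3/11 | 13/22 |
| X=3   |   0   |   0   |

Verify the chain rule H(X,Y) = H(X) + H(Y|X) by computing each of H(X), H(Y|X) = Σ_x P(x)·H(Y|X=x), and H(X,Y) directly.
H(X) = 0.5746 bits, H(Y|X) = 0.9023 bits, H(X,Y) = 1.4769 bits

Marginal of X (row sums):
  P(X=0) = 0 + 0 = 0
  P(X=1) = 1/22 + 1/11 = 3/22
  P(X=2) = 3/11 + 13/22 = 19/22
  P(X=3) = 0 + 0 = 0
H(X) = -[(3/22)·log₂(3/22) + (19/22)·log₂(19/22)]   (outcomes with P = 0 contribute 0)
  = 0.39197 + 0.18266 = 0.5746 bits

H(Y|X) = Σ_x P(x)·H(Y|X=x):
  X=0: P(X=0) = 0 → contributes 0
  X=1: P(X=1) = 3/22, P(Y|X=1) = (1/3, 2/3) → H(Y|X=1) = 0.91830
  X=2: P(X=2) = 19/22, P(Y|X=2) = (6/19, 13/19) → H(Y|X=2) = 0.89974
  X=3: P(X=3) = 0 → contributes 0
H(Y|X) = (3/22)·0.91830 + (19/22)·0.89974 = 0.9023 bits

H(X,Y) = -Σ_{x,y} P(x,y) log₂ P(x,y). Per-cell terms -P(x,y)·log₂P(x,y):
  X=0: 0.00000, 0.00000
  X=1: 0.20270, 0.31449
  X=2: 0.51122, 0.44850
  X=3: 0.00000, 0.00000
  (cells with P = 0 contribute 0)
Sum of the 8 terms: H(X,Y) = 1.4769 bits

Chain rule check:
  H(X) + H(Y|X) = 0.5746 + 0.9023 = 1.4769 bits
  H(X,Y) = 1.4769 bits
✓ Chain rule verified.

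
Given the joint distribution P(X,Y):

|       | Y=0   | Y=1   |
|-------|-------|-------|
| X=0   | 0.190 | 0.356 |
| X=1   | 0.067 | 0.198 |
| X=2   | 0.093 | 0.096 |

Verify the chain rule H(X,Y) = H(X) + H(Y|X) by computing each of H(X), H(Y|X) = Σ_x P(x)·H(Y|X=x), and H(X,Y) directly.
H(X) = 1.4387 bits, H(Y|X) = 0.9141 bits, H(X,Y) = 2.3528 bits

Marginal of X (row sums):
  P(X=0) = 0.190 + 0.356 = 0.546
  P(X=1) = 0.067 + 0.198 = 0.265
  P(X=2) = 0.093 + 0.096 = 0.189
H(X) = -[0.546·log₂(0.546) + 0.265·log₂(0.265) + 0.189·log₂(0.189)]
  = 0.47667 + 0.50772 + 0.45427 = 1.4387 bits

H(Y|X) = Σ_x P(x)·H(Y|X=x):
  X=0: P(X=0) = 0.546, P(Y|X=0) = (95/273, 178/273) → H(Y|X=0) = 0.93226
  X=1: P(X=1) = 0.265, P(Y|X=1) = (67/265, 198/265) → H(Y|X=1) = 0.81573
  X=2: P(X=2) = 0.189, P(Y|X=2) = (31/63, 32/63) → H(Y|X=2) = 0.99982
H(Y|X) = 0.546·0.93226 + 0.265·0.81573 + 0.189·0.99982 = 0.9141 bits

H(X,Y) = -Σ_{x,y} P(x,y) log₂ P(x,y). Per-cell terms -P(x,y)·log₂P(x,y):
  X=0: 0.45523, 0.53046
  X=1: 0.26128, 0.46261
  X=2: 0.31868, 0.32456
Sum of the 6 terms: H(X,Y) = 2.3528 bits

Chain rule check:
  H(X) + H(Y|X) = 1.4387 + 0.9141 = 2.3528 bits
  H(X,Y) = 2.3528 bits
✓ Chain rule verified.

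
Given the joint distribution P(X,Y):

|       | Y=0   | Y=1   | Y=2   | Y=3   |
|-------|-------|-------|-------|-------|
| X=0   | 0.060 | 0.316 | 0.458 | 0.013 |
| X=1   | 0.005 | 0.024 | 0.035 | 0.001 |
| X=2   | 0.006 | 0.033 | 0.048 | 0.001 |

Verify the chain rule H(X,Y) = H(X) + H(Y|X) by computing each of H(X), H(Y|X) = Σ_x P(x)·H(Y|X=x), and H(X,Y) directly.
H(X) = 0.7678 bits, H(Y|X) = 1.3719 bits, H(X,Y) = 2.1397 bits

Marginal of X (row sums):
  P(X=0) = 0.060 + 0.316 + 0.458 + 0.013 = 0.847
  P(X=1) = 0.005 + 0.024 + 0.035 + 0.001 = 0.065
  P(X=2) = 0.006 + 0.033 + 0.048 + 0.001 = 0.088
H(X) = -[0.847·log₂(0.847) + 0.065·log₂(0.065) + 0.088·log₂(0.088)]
  = 0.2029 + 0.2563 + 0.3086 = 0.7678 bits

H(Y|X) = Σ_x P(x)·H(Y|X=x):
  X=0: P(X=0) = 0.847, P(Y|X=0) = (60/847, 316/847, 458/847, 13/847) → H(Y|X=0) = 1.3734
  X=1: P(X=1) = 0.065, P(Y|X=1) = (1/13, 24/65, 7/13, 1/65) → H(Y|X=1) = 1.3889
  X=2: P(X=2) = 0.088, P(Y|X=2) = (3/44, 3/8, 6/11, 1/88) → H(Y|X=2) = 1.3452
H(Y|X) = 0.847·1.3734 + 0.065·1.3889 + 0.088·1.3452 = 1.3719 bits

H(X,Y) = -Σ_{x,y} P(x,y) log₂ P(x,y). Per-cell terms -P(x,y)·log₂P(x,y):
  X=0: 0.2435, 0.5252, 0.5160, 0.0814
  X=1: 0.0382, 0.1291, 0.1693, 0.0100
  X=2: 0.0443, 0.1624, 0.2103, 0.0100
Sum of the 12 terms: H(X,Y) = 2.1397 bits

Chain rule check:
  H(X) + H(Y|X) = 0.7678 + 1.3719 = 2.1397 bits
  H(X,Y) = 2.1397 bits
✓ Chain rule verified.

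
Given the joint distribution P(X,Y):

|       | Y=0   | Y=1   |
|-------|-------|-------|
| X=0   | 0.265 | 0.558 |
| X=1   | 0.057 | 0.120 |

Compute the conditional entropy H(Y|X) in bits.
0.9065 bits

H(Y|X) = H(X,Y) - H(X)

H(X,Y) = -Σ_{x,y} P(x,y) log₂ P(x,y). Per-cell terms -P(x,y)·log₂P(x,y):
  X=0: 0.5077, 0.4696
  X=1: 0.2356, 0.3671
Sum of the 4 terms: H(X,Y) = 1.5800 bits

Marginal of X (row sums):
  P(X=0) = 0.265 + 0.558 = 0.823
  P(X=1) = 0.057 + 0.120 = 0.177
H(X) = -[0.823·log₂(0.823) + 0.177·log₂(0.177)]
  = 0.2313 + 0.4422 = 0.6735 bits

H(Y|X) = H(X,Y) - H(X) = 1.5800 - 0.6735 = 0.9065 bits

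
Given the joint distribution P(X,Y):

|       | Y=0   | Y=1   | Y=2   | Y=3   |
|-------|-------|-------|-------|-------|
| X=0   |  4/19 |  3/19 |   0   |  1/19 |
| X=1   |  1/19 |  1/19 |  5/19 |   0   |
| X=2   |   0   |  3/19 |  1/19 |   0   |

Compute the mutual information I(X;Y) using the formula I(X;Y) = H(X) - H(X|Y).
0.6004 bits

I(X;Y) = H(X) - H(X|Y)

Marginal of X (row sums):
  P(X=0) = 4/19 + 3/19 + 0 + 1/19 = 8/19
  P(X=1) = 1/19 + 1/19 + 5/19 + 0 = 7/19
  P(X=2) = 0 + 3/19 + 1/19 + 0 = 4/19
H(X) = -[(8/19)·log₂(8/19) + (7/19)·log₂(7/19) + (4/19)·log₂(4/19)]
  = 0.52544 + 0.53074 + 0.47325 = 1.5294 bits

Marginal of Y (column sums):
  P(Y=0) = 4/19 + 1/19 + 0 = 5/19
  P(Y=1) = 3/19 + 1/19 + 3/19 = 7/19
  P(Y=2) = 0 + 5/19 + 1/19 = 6/19
  P(Y=3) = 1/19 + 0 + 0 = 1/19
H(X|Y) = Σ_y P(y)·H(X|Y=y):
  Y=0: P(Y=0) = 5/19, P(X|Y=0) = (4/5, 1/5, 0) → H(X|Y=0) = 0.72193
  Y=1: P(Y=1) = 7/19, P(X|Y=1) = (3/7, 1/7, 3/7) → H(X|Y=1) = 1.44882
  Y=2: P(Y=2) = 6/19, P(X|Y=2) = (0, 5/6, 1/6) → H(X|Y=2) = 0.65002
  Y=3: P(Y=3) = 1/19, P(X|Y=3) = (1, 0, 0) → H(X|Y=3) = 0.00000
H(X|Y) = (5/19)·0.72193 + (7/19)·1.44882 + (6/19)·0.65002 + (1/19)·0.00000 = 0.9290 bits

I(X;Y) = H(X) - H(X|Y) = 1.5294 - 0.9290 = 0.6004 bits

Cross-check via I(X;Y) = H(X) + H(Y) - H(X,Y): computing H(Y) from the column sums and H(X,Y) from the 12 cells in the same way gives H(Y) = 1.7863 bits and H(X,Y) = 2.7153 bits, so
I(X;Y) = 1.5294 + 1.7863 - 2.7153 = 0.6004 bits ✓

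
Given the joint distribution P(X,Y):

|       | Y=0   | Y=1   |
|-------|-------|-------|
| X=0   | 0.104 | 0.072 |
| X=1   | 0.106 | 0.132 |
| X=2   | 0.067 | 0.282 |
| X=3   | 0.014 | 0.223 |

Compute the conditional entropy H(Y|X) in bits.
0.7307 bits

H(Y|X) = H(X,Y) - H(X)

H(X,Y) = -Σ_{x,y} P(x,y) log₂ P(x,y). Per-cell terms -P(x,y)·log₂P(x,y):
  X=0: 0.3396, 0.2733
  X=1: 0.3432, 0.3856
  X=2: 0.2613, 0.5150
  X=3: 0.0862, 0.4828
Sum of the 8 terms: H(X,Y) = 2.6870 bits

Marginal of X (row sums):
  P(X=0) = 0.104 + 0.072 = 0.176
  P(X=1) = 0.106 + 0.132 = 0.238
  P(X=2) = 0.067 + 0.282 = 0.349
  P(X=3) = 0.014 + 0.223 = 0.237
H(X) = -[0.176·log₂(0.176) + 0.238·log₂(0.238) + 0.349·log₂(0.349) + 0.237·log₂(0.237)]
  = 0.4411 + 0.4929 + 0.5300 + 0.4923 = 1.9563 bits

H(Y|X) = H(X,Y) - H(X) = 2.6870 - 1.9563 = 0.7307 bits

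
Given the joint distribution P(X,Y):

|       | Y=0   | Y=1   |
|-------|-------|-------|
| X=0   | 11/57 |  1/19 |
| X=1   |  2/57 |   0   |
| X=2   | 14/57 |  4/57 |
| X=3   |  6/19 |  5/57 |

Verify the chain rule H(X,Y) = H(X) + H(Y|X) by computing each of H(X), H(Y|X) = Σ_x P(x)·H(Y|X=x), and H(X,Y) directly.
H(X) = 1.7205 bits, H(Y|X) = 0.7302 bits, H(X,Y) = 2.4508 bits

Marginal of X (row sums):
  P(X=0) = 11/57 + 1/19 = 14/57
  P(X=1) = 2/57 + 0 = 2/57
  P(X=2) = 14/57 + 4/57 = 6/19
  P(X=3) = 6/19 + 5/57 = 23/57
H(X) = -[(14/57)·log₂(14/57) + (2/57)·log₂(2/57) + (6/19)·log₂(6/19) + (23/57)·log₂(23/57)]
  = 0.4975 + 0.1696 + 0.5251 + 0.5283 = 1.7205 bits

H(Y|X) = Σ_x P(x)·H(Y|X=x):
  X=0: P(X=0) = 14/57, P(Y|X=0) = (11/14, 3/14) → H(Y|X=0) = 0.7496
  X=1: P(X=1) = 2/57, P(Y|X=1) = (1, 0) → H(Y|X=1) = 0.0000
  X=2: P(X=2) = 6/19, P(Y|X=2) = (7/9, 2/9) → H(Y|X=2) = 0.7642
  X=3: P(X=3) = 23/57, P(Y|X=3) = (18/23, 5/23) → H(Y|X=3) = 0.7554
H(Y|X) = (14/57)·0.7496 + (2/57)·0.0000 + (6/19)·0.7642 + (23/57)·0.7554 = 0.7302 bits

H(X,Y) = -Σ_{x,y} P(x,y) log₂ P(x,y). Per-cell terms -P(x,y)·log₂P(x,y):
  X=0: 0.4580, 0.2236
  X=1: 0.1696, 0.0000
  X=2: 0.4975, 0.2690
  X=3: 0.5251, 0.3080
  (cells with P = 0 contribute 0)
Sum of the 8 terms: H(X,Y) = 2.4508 bits

Chain rule check:
  H(X) + H(Y|X) = 1.7205 + 0.7302 = 2.4507 bits
  H(X,Y) = 2.4508 bits
✓ Chain rule verified (Δ = 0.0001 is 4-dp rounding noise: each of the three values was rounded independently).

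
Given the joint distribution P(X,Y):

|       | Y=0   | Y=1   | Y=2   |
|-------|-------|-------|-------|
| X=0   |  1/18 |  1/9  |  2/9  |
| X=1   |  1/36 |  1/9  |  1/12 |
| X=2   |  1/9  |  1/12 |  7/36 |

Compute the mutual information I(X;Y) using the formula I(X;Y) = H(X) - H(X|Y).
0.0530 bits

I(X;Y) = H(X) - H(X|Y)

Marginal of X (row sums):
  P(X=0) = 1/18 + 1/9 + 2/9 = 7/18
  P(X=1) = 1/36 + 1/9 + 1/12 = 2/9
  P(X=2) = 1/9 + 1/12 + 7/36 = 7/18
H(X) = -[(7/18)·log₂(7/18) + (2/9)·log₂(2/9) + (7/18)·log₂(7/18)]
  = 0.5299 + 0.4822 + 0.5299 = 1.5420 bits

Marginal of Y (column sums):
  P(Y=0) = 1/18 + 1/36 + 1/9 = 7/36
  P(Y=1) = 1/9 + 1/9 + 1/12 = 11/36
  P(Y=2) = 2/9 + 1/12 + 7/36 = 1/2
H(X|Y) = Σ_y P(y)·H(X|Y=y):
  Y=0: P(Y=0) = 7/36, P(X|Y=0) = (2/7, 1/7, 4/7) → H(X|Y=0) = 1.3788
  Y=1: P(Y=1) = 11/36, P(X|Y=1) = (4/11, 4/11, 3/11) → H(X|Y=1) = 1.5726
  Y=2: P(Y=2) = 1/2, P(X|Y=2) = (4/9, 1/6, 7/18) → H(X|Y=2) = 1.4807
H(X|Y) = (7/36)·1.3788 + (11/36)·1.5726 + (1/2)·1.4807 = 1.4890 bits

I(X;Y) = H(X) - H(X|Y) = 1.5420 - 1.4890 = 0.0530 bits

Cross-check via I(X;Y) = H(X) + H(Y) - H(X,Y): computing H(Y) from the column sums and H(X,Y) from the 9 cells in the same way gives H(Y) = 1.4820 bits and H(X,Y) = 2.9710 bits, so
I(X;Y) = 1.5420 + 1.4820 - 2.9710 = 0.0530 bits ✓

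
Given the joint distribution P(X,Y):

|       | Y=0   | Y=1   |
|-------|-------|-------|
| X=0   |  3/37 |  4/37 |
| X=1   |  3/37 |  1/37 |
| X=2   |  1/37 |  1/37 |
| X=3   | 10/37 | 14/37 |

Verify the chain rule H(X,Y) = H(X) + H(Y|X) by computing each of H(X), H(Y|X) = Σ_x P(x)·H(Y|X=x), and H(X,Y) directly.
H(X) = 1.4340 bits, H(Y|X) = 0.9637 bits, H(X,Y) = 2.3978 bits

Marginal of X (row sums):
  P(X=0) = 3/37 + 4/37 = 7/37
  P(X=1) = 3/37 + 1/37 = 4/37
  P(X=2) = 1/37 + 1/37 = 2/37
  P(X=3) = 10/37 + 14/37 = 24/37
H(X) = -[(7/37)·log₂(7/37) + (4/37)·log₂(4/37) + (2/37)·log₂(2/37) + (24/37)·log₂(24/37)]
  = 0.45445 + 0.34697 + 0.22754 + 0.40508 = 1.4340 bits

H(Y|X) = Σ_x P(x)·H(Y|X=x):
  X=0: P(X=0) = 7/37, P(Y|X=0) = (3/7, 4/7) → H(Y|X=0) = 0.98523
  X=1: P(X=1) = 4/37, P(Y|X=1) = (3/4, 1/4) → H(Y|X=1) = 0.81128
  X=2: P(X=2) = 2/37, P(Y|X=2) = (1/2, 1/2) → H(Y|X=2) = 1.00000
  X=3: P(X=3) = 24/37, P(Y|X=3) = (5/12, 7/12) → H(Y|X=3) = 0.97987
H(Y|X) = (7/37)·0.98523 + (4/37)·0.81128 + (2/37)·1.00000 + (24/37)·0.97987 = 0.9637 bits

H(X,Y) = -Σ_{x,y} P(x,y) log₂ P(x,y). Per-cell terms -P(x,y)·log₂P(x,y):
  X=0: 0.29388, 0.34697
  X=1: 0.29388, 0.14080
  X=2: 0.14080, 0.14080
  X=3: 0.51014, 0.53052
Sum of the 8 terms: H(X,Y) = 2.3978 bits

Chain rule check:
  H(X) + H(Y|X) = 1.4340 + 0.9637 = 2.3977 bits
  H(X,Y) = 2.3978 bits
✓ Chain rule verified (Δ = 0.0001 is 4-dp rounding noise: each of the three values was rounded independently).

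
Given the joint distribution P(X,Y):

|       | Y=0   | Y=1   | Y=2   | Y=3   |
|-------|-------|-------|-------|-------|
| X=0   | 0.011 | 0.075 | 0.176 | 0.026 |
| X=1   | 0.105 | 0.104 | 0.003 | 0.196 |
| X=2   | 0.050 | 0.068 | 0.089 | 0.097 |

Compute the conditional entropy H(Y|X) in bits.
1.6466 bits

H(Y|X) = H(X,Y) - H(X)

H(X,Y) = -Σ_{x,y} P(x,y) log₂ P(x,y). Per-cell terms -P(x,y)·log₂P(x,y):
  X=0: 0.0716, 0.2803, 0.4411, 0.1369
  X=1: 0.3414, 0.3396, 0.0251, 0.4608
  X=2: 0.2161, 0.2637, 0.3106, 0.3265
Sum of the 12 terms: H(X,Y) = 3.2137 bits

Marginal of X (row sums):
  P(X=0) = 0.011 + 0.075 + 0.176 + 0.026 = 0.288
  P(X=1) = 0.105 + 0.104 + 0.003 + 0.196 = 0.408
  P(X=2) = 0.050 + 0.068 + 0.089 + 0.097 = 0.304
H(X) = -[0.288·log₂(0.288) + 0.408·log₂(0.408) + 0.304·log₂(0.304)]
  = 0.5172 + 0.5277 + 0.5222 = 1.5671 bits

H(Y|X) = H(X,Y) - H(X) = 3.2137 - 1.5671 = 1.6466 bits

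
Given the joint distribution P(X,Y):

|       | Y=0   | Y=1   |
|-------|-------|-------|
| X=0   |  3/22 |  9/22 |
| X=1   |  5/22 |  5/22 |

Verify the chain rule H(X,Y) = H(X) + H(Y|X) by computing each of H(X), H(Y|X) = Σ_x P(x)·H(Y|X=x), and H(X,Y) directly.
H(X) = 0.9940 bits, H(Y|X) = 0.8971 bits, H(X,Y) = 1.8911 bits

Marginal of X (row sums):
  P(X=0) = 3/22 + 9/22 = 6/11
  P(X=1) = 5/22 + 5/22 = 5/11
H(X) = -[(6/11)·log₂(6/11) + (5/11)·log₂(5/11)]
  = 0.4770 + 0.5170 = 0.9940 bits

H(Y|X) = Σ_x P(x)·H(Y|X=x):
  X=0: P(X=0) = 6/11, P(Y|X=0) = (1/4, 3/4) → H(Y|X=0) = 0.8113
  X=1: P(X=1) = 5/11, P(Y|X=1) = (1/2, 1/2) → H(Y|X=1) = 1.0000
H(Y|X) = (6/11)·0.8113 + (5/11)·1.0000 = 0.8971 bits

H(X,Y) = -Σ_{x,y} P(x,y) log₂ P(x,y). Per-cell terms -P(x,y)·log₂P(x,y):
  X=0: 0.3920, 0.5275
  X=1: 0.4858, 0.4858
Sum of the 4 terms: H(X,Y) = 1.8911 bits

Chain rule check:
  H(X) + H(Y|X) = 0.9940 + 0.8971 = 1.8911 bits
  H(X,Y) = 1.8911 bits
✓ Chain rule verified.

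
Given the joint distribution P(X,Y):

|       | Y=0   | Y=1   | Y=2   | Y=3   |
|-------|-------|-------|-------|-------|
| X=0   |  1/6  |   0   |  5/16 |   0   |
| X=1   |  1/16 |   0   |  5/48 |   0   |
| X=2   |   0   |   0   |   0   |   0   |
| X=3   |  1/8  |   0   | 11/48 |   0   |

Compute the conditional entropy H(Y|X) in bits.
0.9374 bits

H(Y|X) = H(X,Y) - H(X)

H(X,Y) = -Σ_{x,y} P(x,y) log₂ P(x,y). Per-cell terms -P(x,y)·log₂P(x,y):
  X=0: 0.4308, 0.0000, 0.5244, 0.0000
  X=1: 0.2500, 0.0000, 0.3399, 0.0000
  X=2: 0.0000, 0.0000, 0.0000, 0.0000
  X=3: 0.3750, 0.0000, 0.4871, 0.0000
  (cells with P = 0 contribute 0)
Sum of the 16 terms: H(X,Y) = 2.4072 bits

Marginal of X (row sums):
  P(X=0) = 1/6 + 0 + 5/16 + 0 = 23/48
  P(X=1) = 1/16 + 0 + 5/48 + 0 = 1/6
  P(X=2) = 0 + 0 + 0 + 0 = 0
  P(X=3) = 1/8 + 0 + 11/48 + 0 = 17/48
H(X) = -[(23/48)·log₂(23/48) + (1/6)·log₂(1/6) + (17/48)·log₂(17/48)]   (outcomes with P = 0 contribute 0)
  = 0.5086 + 0.4308 + 0.5304 = 1.4698 bits

H(Y|X) = H(X,Y) - H(X) = 2.4072 - 1.4698 = 0.9374 bits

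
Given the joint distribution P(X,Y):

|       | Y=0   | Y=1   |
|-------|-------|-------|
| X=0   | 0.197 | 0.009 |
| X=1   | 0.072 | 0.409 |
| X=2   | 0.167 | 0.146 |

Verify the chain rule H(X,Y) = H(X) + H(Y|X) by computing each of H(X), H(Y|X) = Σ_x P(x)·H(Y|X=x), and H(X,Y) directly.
H(X) = 1.5019 bits, H(Y|X) = 0.6583 bits, H(X,Y) = 2.1602 bits

Marginal of X (row sums):
  P(X=0) = 0.197 + 0.009 = 0.206
  P(X=1) = 0.072 + 0.409 = 0.481
  P(X=2) = 0.167 + 0.146 = 0.313
H(X) = -[0.206·log₂(0.206) + 0.481·log₂(0.481) + 0.313·log₂(0.313)]
  = 0.4695 + 0.5079 + 0.5245 = 1.5019 bits

H(Y|X) = Σ_x P(x)·H(Y|X=x):
  X=0: P(X=0) = 0.206, P(Y|X=0) = (197/206, 9/206) → H(Y|X=0) = 0.2590
  X=1: P(X=1) = 0.481, P(Y|X=1) = (72/481, 409/481) → H(Y|X=1) = 0.6091
  X=2: P(X=2) = 0.313, P(Y|X=2) = (167/313, 146/313) → H(Y|X=2) = 0.9968
H(Y|X) = 0.206·0.2590 + 0.481·0.6091 + 0.313·0.9968 = 0.6583 bits

H(X,Y) = -Σ_{x,y} P(x,y) log₂ P(x,y). Per-cell terms -P(x,y)·log₂P(x,y):
  X=0: 0.4617, 0.0612
  X=1: 0.2733, 0.5275
  X=2: 0.4312, 0.4053
Sum of the 6 terms: H(X,Y) = 2.1602 bits

Chain rule check:
  H(X) + H(Y|X) = 1.5019 + 0.6583 = 2.1602 bits
  H(X,Y) = 2.1602 bits
✓ Chain rule verified.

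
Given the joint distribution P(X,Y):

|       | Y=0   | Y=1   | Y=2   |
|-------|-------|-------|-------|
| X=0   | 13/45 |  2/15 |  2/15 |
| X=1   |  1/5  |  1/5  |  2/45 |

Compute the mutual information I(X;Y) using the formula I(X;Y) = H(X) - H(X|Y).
0.0460 bits

I(X;Y) = H(X) - H(X|Y)

Marginal of X (row sums):
  P(X=0) = 13/45 + 2/15 + 2/15 = 5/9
  P(X=1) = 1/5 + 1/5 + 2/45 = 4/9
H(X) = -[(5/9)·log₂(5/9) + (4/9)·log₂(4/9)]
  = 0.47111 + 0.51997 = 0.99108 bits

Marginal of Y (column sums):
  P(Y=0) = 13/45 + 1/5 = 22/45
  P(Y=1) = 2/15 + 1/5 = 1/3
  P(Y=2) = 2/15 + 2/45 = 8/45
H(X|Y) = Σ_y P(y)·H(X|Y=y):
  Y=0: P(Y=0) = 22/45, P(X|Y=0) = (13/22, 9/22) → H(X|Y=0) = 0.97602
  Y=1: P(Y=1) = 1/3, P(X|Y=1) = (2/5, 3/5) → H(X|Y=1) = 0.97095
  Y=2: P(Y=2) = 8/45, P(X|Y=2) = (3/4, 1/4) → H(X|Y=2) = 0.81128
H(X|Y) = (22/45)·0.97602 + (1/3)·0.97095 + (8/45)·0.81128 = 0.94504 bits

I(X;Y) = H(X) - H(X|Y) = 0.99108 - 0.94504 = 0.0460 bits

Cross-check via I(X;Y) = H(X) + H(Y) - H(X,Y): computing H(Y) from the column sums and H(X,Y) from the 6 cells in the same way gives H(Y) = 1.47606 bits and H(X,Y) = 2.42110 bits, so
I(X;Y) = 0.99108 + 1.47606 - 2.42110 = 0.0460 bits ✓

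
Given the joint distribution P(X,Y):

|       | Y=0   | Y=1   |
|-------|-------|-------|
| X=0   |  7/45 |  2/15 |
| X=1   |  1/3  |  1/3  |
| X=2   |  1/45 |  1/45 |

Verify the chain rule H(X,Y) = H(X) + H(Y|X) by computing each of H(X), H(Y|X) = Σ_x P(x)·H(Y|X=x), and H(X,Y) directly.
H(X) = 1.1071 bits, H(Y|X) = 0.9988 bits, H(X,Y) = 2.1059 bits

Marginal of X (row sums):
  P(X=0) = 7/45 + 2/15 = 13/45
  P(X=1) = 1/3 + 1/3 = 2/3
  P(X=2) = 1/45 + 1/45 = 2/45
H(X) = -[(13/45)·log₂(13/45) + (2/3)·log₂(2/3) + (2/45)·log₂(2/45)]
  = 0.51752 + 0.38998 + 0.19964 = 1.1071 bits

H(Y|X) = Σ_x P(x)·H(Y|X=x):
  X=0: P(X=0) = 13/45, P(Y|X=0) = (7/13, 6/13) → H(Y|X=0) = 0.99573
  X=1: P(X=1) = 2/3, P(Y|X=1) = (1/2, 1/2) → H(Y|X=1) = 1.00000
  X=2: P(X=2) = 2/45, P(Y|X=2) = (1/2, 1/2) → H(Y|X=2) = 1.00000
H(Y|X) = (13/45)·0.99573 + (2/3)·1.00000 + (2/45)·1.00000 = 0.9988 bits

H(X,Y) = -Σ_{x,y} P(x,y) log₂ P(x,y). Per-cell terms -P(x,y)·log₂P(x,y):
  X=0: 0.41759, 0.38759
  X=1: 0.52832, 0.52832
  X=2: 0.12204, 0.12204
Sum of the 6 terms: H(X,Y) = 2.1059 bits

Chain rule check:
  H(X) + H(Y|X) = 1.1071 + 0.9988 = 2.1059 bits
  H(X,Y) = 2.1059 bits
✓ Chain rule verified.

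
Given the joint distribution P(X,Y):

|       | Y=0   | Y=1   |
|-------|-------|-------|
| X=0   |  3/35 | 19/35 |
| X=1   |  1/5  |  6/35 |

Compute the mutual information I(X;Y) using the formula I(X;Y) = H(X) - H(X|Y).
0.1321 bits

I(X;Y) = H(X) - H(X|Y)

Marginal of X (row sums):
  P(X=0) = 3/35 + 19/35 = 22/35
  P(X=1) = 1/5 + 6/35 = 13/35
H(X) = -[(22/35)·log₂(22/35) + (13/35)·log₂(13/35)]
  = 0.42105 + 0.53071 = 0.9518 bits

Marginal of Y (column sums):
  P(Y=0) = 3/35 + 1/5 = 2/7
  P(Y=1) = 19/35 + 6/35 = 5/7
H(X|Y) = Σ_y P(y)·H(X|Y=y):
  Y=0: P(Y=0) = 2/7, P(X|Y=0) = (3/10, 7/10) → H(X|Y=0) = 0.88129
  Y=1: P(Y=1) = 5/7, P(X|Y=1) = (19/25, 6/25) → H(X|Y=1) = 0.79504
H(X|Y) = (2/7)·0.88129 + (5/7)·0.79504 = 0.8197 bits

I(X;Y) = H(X) - H(X|Y) = 0.9518 - 0.8197 = 0.1321 bits

Cross-check via I(X;Y) = H(X) + H(Y) - H(X,Y): computing H(Y) from the column sums and H(X,Y) from the 4 cells in the same way gives H(Y) = 0.8631 bits and H(X,Y) = 1.6828 bits, so
I(X;Y) = 0.9518 + 0.8631 - 1.6828 = 0.1321 bits ✓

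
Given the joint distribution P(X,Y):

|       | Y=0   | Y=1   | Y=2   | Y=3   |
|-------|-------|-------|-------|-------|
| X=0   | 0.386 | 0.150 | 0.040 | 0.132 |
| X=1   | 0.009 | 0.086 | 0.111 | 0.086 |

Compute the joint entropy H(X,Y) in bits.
2.5340 bits

H(X,Y) = -Σ_{x,y} P(x,y) log₂ P(x,y). Per-cell terms -P(x,y)·log₂P(x,y):
  X=0: 0.5301, 0.4105, 0.1858, 0.3856
  X=1: 0.0612, 0.3044, 0.3520, 0.3044
Sum of the 8 terms: H(X,Y) = 2.5340 bits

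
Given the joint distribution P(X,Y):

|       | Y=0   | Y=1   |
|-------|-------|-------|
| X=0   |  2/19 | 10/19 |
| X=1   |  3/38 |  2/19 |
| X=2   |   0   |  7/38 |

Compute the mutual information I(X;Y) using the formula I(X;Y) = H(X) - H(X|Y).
0.0972 bits

I(X;Y) = H(X) - H(X|Y)

Marginal of X (row sums):
  P(X=0) = 2/19 + 10/19 = 12/19
  P(X=1) = 3/38 + 2/19 = 7/38
  P(X=2) = 0 + 7/38 = 7/38
H(X) = -[(12/19)·log₂(12/19) + (7/38)·log₂(7/38) + (7/38)·log₂(7/38)]
  = 0.4187 + 0.4496 + 0.4496 = 1.3179 bits

Marginal of Y (column sums):
  P(Y=0) = 2/19 + 3/38 + 0 = 7/38
  P(Y=1) = 10/19 + 2/19 + 7/38 = 31/38
H(X|Y) = Σ_y P(y)·H(X|Y=y):
  Y=0: P(Y=0) = 7/38, P(X|Y=0) = (4/7, 3/7, 0) → H(X|Y=0) = 0.9852
  Y=1: P(Y=1) = 31/38, P(X|Y=1) = (20/31, 4/31, 7/31) → H(X|Y=1) = 1.2739
H(X|Y) = (7/38)·0.9852 + (31/38)·1.2739 = 1.2207 bits

I(X;Y) = H(X) - H(X|Y) = 1.3179 - 1.2207 = 0.0972 bits

Cross-check via I(X;Y) = H(X) + H(Y) - H(X,Y): computing H(Y) from the column sums and H(X,Y) from the 6 cells in the same way gives H(Y) = 0.6892 bits and H(X,Y) = 1.9099 bits, so
I(X;Y) = 1.3179 + 0.6892 - 1.9099 = 0.0972 bits ✓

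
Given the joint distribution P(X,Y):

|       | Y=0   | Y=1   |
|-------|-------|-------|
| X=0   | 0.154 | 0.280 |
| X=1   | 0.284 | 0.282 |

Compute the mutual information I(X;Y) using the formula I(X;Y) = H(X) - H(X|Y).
0.0157 bits

I(X;Y) = H(X) - H(X|Y)

Marginal of X (row sums):
  P(X=0) = 0.154 + 0.280 = 0.434
  P(X=1) = 0.284 + 0.282 = 0.566
H(X) = -[0.434·log₂(0.434) + 0.566·log₂(0.566)]
  = 0.5226 + 0.4648 = 0.9874 bits

Marginal of Y (column sums):
  P(Y=0) = 0.154 + 0.284 = 0.438
  P(Y=1) = 0.280 + 0.282 = 0.562
H(X|Y) = Σ_y P(y)·H(X|Y=y):
  Y=0: P(Y=0) = 0.438, P(X|Y=0) = (77/219, 142/219) → H(X|Y=0) = 0.9355
  Y=1: P(Y=1) = 0.562, P(X|Y=1) = (140/281, 141/281) → H(X|Y=1) = 1.0000
H(X|Y) = 0.438·0.9355 + 0.562·1.0000 = 0.9717 bits

I(X;Y) = H(X) - H(X|Y) = 0.9874 - 0.9717 = 0.0157 bits

Cross-check via I(X;Y) = H(X) + H(Y) - H(X,Y): computing H(Y) from the column sums and H(X,Y) from the 4 cells in the same way gives H(Y) = 0.9889 bits and H(X,Y) = 1.9606 bits, so
I(X;Y) = 0.9874 + 0.9889 - 1.9606 = 0.0157 bits ✓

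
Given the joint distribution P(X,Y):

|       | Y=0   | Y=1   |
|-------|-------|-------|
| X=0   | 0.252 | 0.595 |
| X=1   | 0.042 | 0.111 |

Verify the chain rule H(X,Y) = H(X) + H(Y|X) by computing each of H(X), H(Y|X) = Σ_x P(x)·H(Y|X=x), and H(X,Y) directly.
H(X) = 0.6173 bits, H(Y|X) = 0.8736 bits, H(X,Y) = 1.4909 bits

Marginal of X (row sums):
  P(X=0) = 0.252 + 0.595 = 0.847
  P(X=1) = 0.042 + 0.111 = 0.153
H(X) = -[0.847·log₂(0.847) + 0.153·log₂(0.153)]
  = 0.2029 + 0.4144 = 0.6173 bits

H(Y|X) = Σ_x P(x)·H(Y|X=x):
  X=0: P(X=0) = 0.847, P(Y|X=0) = (36/121, 85/121) → H(Y|X=0) = 0.8782
  X=1: P(X=1) = 0.153, P(Y|X=1) = (14/51, 37/51) → H(Y|X=1) = 0.8479
H(Y|X) = 0.847·0.8782 + 0.153·0.8479 = 0.8736 bits

H(X,Y) = -Σ_{x,y} P(x,y) log₂ P(x,y). Per-cell terms -P(x,y)·log₂P(x,y):
  X=0: 0.5011, 0.4457
  X=1: 0.1921, 0.3520
Sum of the 4 terms: H(X,Y) = 1.4909 bits

Chain rule check:
  H(X) + H(Y|X) = 0.6173 + 0.8736 = 1.4909 bits
  H(X,Y) = 1.4909 bits
✓ Chain rule verified.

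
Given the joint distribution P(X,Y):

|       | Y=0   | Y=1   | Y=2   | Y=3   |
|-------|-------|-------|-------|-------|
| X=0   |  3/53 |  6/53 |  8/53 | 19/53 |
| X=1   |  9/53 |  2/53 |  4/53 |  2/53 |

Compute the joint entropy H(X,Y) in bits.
2.6052 bits

H(X,Y) = -Σ_{x,y} P(x,y) log₂ P(x,y). Per-cell terms -P(x,y)·log₂P(x,y):
  X=0: 0.23451, 0.35581, 0.41176, 0.53056
  X=1: 0.43438, 0.17841, 0.28135, 0.17841
Sum of the 8 terms: H(X,Y) = 2.6052 bits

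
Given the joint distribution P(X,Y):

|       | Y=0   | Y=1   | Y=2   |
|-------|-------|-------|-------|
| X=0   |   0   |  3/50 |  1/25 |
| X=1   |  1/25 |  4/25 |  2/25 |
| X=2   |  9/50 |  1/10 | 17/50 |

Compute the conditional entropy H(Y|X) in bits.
1.3622 bits

H(Y|X) = H(X,Y) - H(X)

H(X,Y) = -Σ_{x,y} P(x,y) log₂ P(x,y). Per-cell terms -P(x,y)·log₂P(x,y):
  X=0: 0.00000, 0.24353, 0.18575
  X=1: 0.18575, 0.42302, 0.29151
  X=2: 0.44531, 0.33219, 0.52917
  (cells with P = 0 contribute 0)
Sum of the 9 terms: H(X,Y) = 2.6362 bits

Marginal of X (row sums):
  P(X=0) = 0 + 3/50 + 1/25 = 1/10
  P(X=1) = 1/25 + 4/25 + 2/25 = 7/25
  P(X=2) = 9/50 + 1/10 + 17/50 = 31/50
H(X) = -[(1/10)·log₂(1/10) + (7/25)·log₂(7/25) + (31/50)·log₂(31/50)]
  = 0.33219 + 0.51422 + 0.42759 = 1.2740 bits

H(Y|X) = H(X,Y) - H(X) = 2.6362 - 1.2740 = 1.3622 bits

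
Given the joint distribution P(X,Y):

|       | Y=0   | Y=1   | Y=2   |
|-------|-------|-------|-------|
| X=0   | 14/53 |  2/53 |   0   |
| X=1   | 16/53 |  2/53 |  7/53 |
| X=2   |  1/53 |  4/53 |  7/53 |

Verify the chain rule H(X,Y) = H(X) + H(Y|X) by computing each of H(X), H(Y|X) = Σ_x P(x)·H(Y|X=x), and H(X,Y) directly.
H(X) = 1.5182 bits, H(Y|X) = 1.0285 bits, H(X,Y) = 2.5467 bits

Marginal of X (row sums):
  P(X=0) = 14/53 + 2/53 + 0 = 16/53
  P(X=1) = 16/53 + 2/53 + 7/53 = 25/53
  P(X=2) = 1/53 + 4/53 + 7/53 = 12/53
H(X) = -[(16/53)·log₂(16/53) + (25/53)·log₂(25/53) + (12/53)·log₂(12/53)]
  = 0.52164 + 0.51135 + 0.48520 = 1.5182 bits

H(Y|X) = Σ_x P(x)·H(Y|X=x):
  X=0: P(X=0) = 16/53, P(Y|X=0) = (7/8, 1/8, 0) → H(Y|X=0) = 0.54356
  X=1: P(X=1) = 25/53, P(Y|X=1) = (16/25, 2/25, 7/25) → H(Y|X=1) = 1.21780
  X=2: P(X=2) = 12/53, P(Y|X=2) = (1/12, 1/3, 7/12) → H(Y|X=2) = 1.28067
H(Y|X) = (16/53)·0.54356 + (25/53)·1.21780 + (12/53)·1.28067 = 1.0285 bits

H(X,Y) = -Σ_{x,y} P(x,y) log₂ P(x,y). Per-cell terms -P(x,y)·log₂P(x,y):
  X=0: 0.50732, 0.17841, 0.00000
  X=1: 0.52164, 0.17841, 0.38574
  X=2: 0.10807, 0.28135, 0.38574
  (cells with P = 0 contribute 0)
Sum of the 9 terms: H(X,Y) = 2.5467 bits

Chain rule check:
  H(X) + H(Y|X) = 1.5182 + 1.0285 = 2.5467 bits
  H(X,Y) = 2.5467 bits
✓ Chain rule verified.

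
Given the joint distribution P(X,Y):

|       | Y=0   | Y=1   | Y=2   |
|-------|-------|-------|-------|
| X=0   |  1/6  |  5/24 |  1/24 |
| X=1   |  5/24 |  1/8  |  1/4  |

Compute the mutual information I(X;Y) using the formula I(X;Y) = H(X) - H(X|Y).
0.1175 bits

I(X;Y) = H(X) - H(X|Y)

Marginal of X (row sums):
  P(X=0) = 1/6 + 5/24 + 1/24 = 5/12
  P(X=1) = 5/24 + 1/8 + 1/4 = 7/12
H(X) = -[(5/12)·log₂(5/12) + (7/12)·log₂(7/12)]
  = 0.5263 + 0.4536 = 0.9799 bits

Marginal of Y (column sums):
  P(Y=0) = 1/6 + 5/24 = 3/8
  P(Y=1) = 5/24 + 1/8 = 1/3
  P(Y=2) = 1/24 + 1/4 = 7/24
H(X|Y) = Σ_y P(y)·H(X|Y=y):
  Y=0: P(Y=0) = 3/8, P(X|Y=0) = (4/9, 5/9) → H(X|Y=0) = 0.9911
  Y=1: P(Y=1) = 1/3, P(X|Y=1) = (5/8, 3/8) → H(X|Y=1) = 0.9544
  Y=2: P(Y=2) = 7/24, P(X|Y=2) = (1/7, 6/7) → H(X|Y=2) = 0.5917
H(X|Y) = (3/8)·0.9911 + (1/3)·0.9544 + (7/24)·0.5917 = 0.8624 bits

I(X;Y) = H(X) - H(X|Y) = 0.9799 - 0.8624 = 0.1175 bits

Cross-check via I(X;Y) = H(X) + H(Y) - H(X,Y): computing H(Y) from the column sums and H(X,Y) from the 6 cells in the same way gives H(Y) = 1.5774 bits and H(X,Y) = 2.4398 bits, so
I(X;Y) = 0.9799 + 1.5774 - 2.4398 = 0.1175 bits ✓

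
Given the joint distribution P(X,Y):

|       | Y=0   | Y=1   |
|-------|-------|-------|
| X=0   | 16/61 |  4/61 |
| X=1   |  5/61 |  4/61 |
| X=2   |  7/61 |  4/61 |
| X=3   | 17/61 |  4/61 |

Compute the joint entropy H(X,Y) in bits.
2.7054 bits

H(X,Y) = -Σ_{x,y} P(x,y) log₂ P(x,y). Per-cell terms -P(x,y)·log₂P(x,y):
  X=0: 0.506423, 0.257753
  X=1: 0.295804, 0.257753
  X=2: 0.358421, 0.257753
  X=3: 0.513699, 0.257753
Sum of the 8 terms: H(X,Y) = 2.7054 bits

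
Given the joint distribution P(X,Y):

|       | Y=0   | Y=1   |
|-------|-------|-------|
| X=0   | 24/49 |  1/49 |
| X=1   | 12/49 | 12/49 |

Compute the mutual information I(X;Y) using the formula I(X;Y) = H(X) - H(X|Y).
0.2212 bits

I(X;Y) = H(X) - H(X|Y)

Marginal of X (row sums):
  P(X=0) = 24/49 + 1/49 = 25/49
  P(X=1) = 12/49 + 12/49 = 24/49
H(X) = -[(25/49)·log₂(25/49) + (24/49)·log₂(24/49)]
  = 0.4953 + 0.5044 = 0.9997 bits

Marginal of Y (column sums):
  P(Y=0) = 24/49 + 12/49 = 36/49
  P(Y=1) = 1/49 + 12/49 = 13/49
H(X|Y) = Σ_y P(y)·H(X|Y=y):
  Y=0: P(Y=0) = 36/49, P(X|Y=0) = (2/3, 1/3) → H(X|Y=0) = 0.9183
  Y=1: P(Y=1) = 13/49, P(X|Y=1) = (1/13, 12/13) → H(X|Y=1) = 0.3912
H(X|Y) = (36/49)·0.9183 + (13/49)·0.3912 = 0.7785 bits

I(X;Y) = H(X) - H(X|Y) = 0.9997 - 0.7785 = 0.2212 bits

Cross-check via I(X;Y) = H(X) + H(Y) - H(X,Y): computing H(Y) from the column sums and H(X,Y) from the 4 cells in the same way gives H(Y) = 0.8346 bits and H(X,Y) = 1.6131 bits, so
I(X;Y) = 0.9997 + 0.8346 - 1.6131 = 0.2212 bits ✓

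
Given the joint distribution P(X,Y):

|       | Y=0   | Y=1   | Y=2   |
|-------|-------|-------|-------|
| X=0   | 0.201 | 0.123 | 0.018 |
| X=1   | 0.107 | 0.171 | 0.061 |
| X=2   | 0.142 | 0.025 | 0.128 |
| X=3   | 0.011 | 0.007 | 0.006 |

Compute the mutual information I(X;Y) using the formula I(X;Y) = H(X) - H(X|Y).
0.1777 bits

I(X;Y) = H(X) - H(X|Y)

Marginal of X (row sums):
  P(X=0) = 0.201 + 0.123 + 0.018 = 0.342
  P(X=1) = 0.107 + 0.171 + 0.061 = 0.339
  P(X=2) = 0.142 + 0.025 + 0.128 = 0.295
  P(X=3) = 0.011 + 0.007 + 0.006 = 0.024
H(X) = -[0.342·log₂(0.342) + 0.339·log₂(0.339) + 0.295·log₂(0.295) + 0.024·log₂(0.024)]
  = 0.5293927 + 0.5290579 + 0.5195579 + 0.1291397 = 1.707148 bits

Marginal of Y (column sums):
  P(Y=0) = 0.201 + 0.107 + 0.142 + 0.011 = 0.461
  P(Y=1) = 0.123 + 0.171 + 0.025 + 0.007 = 0.326
  P(Y=2) = 0.018 + 0.061 + 0.128 + 0.006 = 0.213
H(X|Y) = Σ_y P(y)·H(X|Y=y):
  Y=0: P(Y=0) = 0.461, P(X|Y=0) = (201/461, 107/461, 142/461, 11/461) → H(X|Y=0) = 1.6631214
  Y=1: P(Y=1) = 0.326, P(X|Y=1) = (123/326, 171/326, 25/326, 7/326) → H(X|Y=1) = 1.4219492
  Y=2: P(Y=2) = 0.213, P(X|Y=2) = (6/71, 61/213, 128/213, 2/71) → H(X|Y=2) = 1.4044589
H(X|Y) = 0.461·1.6631214 + 0.326·1.4219492 + 0.213·1.4044589 = 1.529404 bits

I(X;Y) = H(X) - H(X|Y) = 1.707148 - 1.529404 = 0.1777 bits

Cross-check via I(X;Y) = H(X) + H(Y) - H(X,Y): computing H(Y) from the column sums and H(X,Y) from the 12 cells in the same way gives H(Y) = 1.517391 bits and H(X,Y) = 3.046795 bits, so
I(X;Y) = 1.707148 + 1.517391 - 3.046795 = 0.1777 bits ✓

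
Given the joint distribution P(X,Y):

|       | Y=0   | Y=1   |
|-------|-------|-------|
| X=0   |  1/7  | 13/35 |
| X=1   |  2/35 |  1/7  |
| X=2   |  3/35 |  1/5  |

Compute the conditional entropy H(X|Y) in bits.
1.4738 bits

H(X|Y) = H(X,Y) - H(Y)

H(X,Y) = -Σ_{x,y} P(x,y) log₂ P(x,y). Per-cell terms -P(x,y)·log₂P(x,y):
  X=0: 0.40105, 0.53071
  X=1: 0.23596, 0.40105
  X=2: 0.30380, 0.46439
Sum of the 6 terms: H(X,Y) = 2.33696 bits

Marginal of Y (column sums):
  P(Y=0) = 1/7 + 2/35 + 3/35 = 2/7
  P(Y=1) = 13/35 + 1/7 + 1/5 = 5/7
H(Y) = -[(2/7)·log₂(2/7) + (5/7)·log₂(5/7)]
  = 0.51639 + 0.34673 = 0.86312 bits

H(X|Y) = H(X,Y) - H(Y) = 2.33696 - 0.86312 = 1.4738 bits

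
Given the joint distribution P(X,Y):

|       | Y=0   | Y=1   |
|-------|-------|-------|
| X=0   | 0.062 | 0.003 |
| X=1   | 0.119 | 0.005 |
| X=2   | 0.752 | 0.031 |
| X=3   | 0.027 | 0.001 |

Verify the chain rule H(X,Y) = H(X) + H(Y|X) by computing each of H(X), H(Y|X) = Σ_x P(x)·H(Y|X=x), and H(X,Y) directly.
H(X) = 1.0505 bits, H(Y|X) = 0.2422 bits, H(X,Y) = 1.2928 bits

Marginal of X (row sums):
  P(X=0) = 0.062 + 0.003 = 0.065
  P(X=1) = 0.119 + 0.005 = 0.124
  P(X=2) = 0.752 + 0.031 = 0.783
  P(X=3) = 0.027 + 0.001 = 0.028
H(X) = -[0.065·log₂(0.065) + 0.124·log₂(0.124) + 0.783·log₂(0.783) + 0.028·log₂(0.028)]
  = 0.25632 + 0.37344 + 0.27633 + 0.14444 = 1.0505 bits

H(Y|X) = Σ_x P(x)·H(Y|X=x):
  X=0: P(X=0) = 0.065, P(Y|X=0) = (62/65, 3/65) → H(Y|X=0) = 0.26983
  X=1: P(X=1) = 0.124, P(Y|X=1) = (119/124, 5/124) → H(Y|X=1) = 0.24377
  X=2: P(X=2) = 0.783, P(Y|X=2) = (752/783, 31/783) → H(Y|X=2) = 0.24042
  X=3: P(X=3) = 0.028, P(Y|X=3) = (27/28, 1/28) → H(Y|X=3) = 0.22228
H(Y|X) = 0.065·0.26983 + 0.124·0.24377 + 0.783·0.24042 + 0.028·0.22228 = 0.2422 bits

H(X,Y) = -Σ_{x,y} P(x,y) log₂ P(x,y). Per-cell terms -P(x,y)·log₂P(x,y):
  X=0: 0.24872, 0.02514
  X=1: 0.36545, 0.03822
  X=2: 0.30922, 0.15536
  X=3: 0.14069, 0.00997
Sum of the 8 terms: H(X,Y) = 1.2928 bits

Chain rule check:
  H(X) + H(Y|X) = 1.0505 + 0.2422 = 1.2927 bits
  H(X,Y) = 1.2928 bits
✓ Chain rule verified (Δ = 0.0001 is 4-dp rounding noise: each of the three values was rounded independently).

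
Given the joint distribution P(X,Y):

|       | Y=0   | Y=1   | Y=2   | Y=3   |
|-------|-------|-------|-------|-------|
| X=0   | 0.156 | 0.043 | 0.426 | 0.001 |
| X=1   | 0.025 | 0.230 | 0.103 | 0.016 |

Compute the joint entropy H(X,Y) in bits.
2.2017 bits

H(X,Y) = -Σ_{x,y} P(x,y) log₂ P(x,y). Per-cell terms -P(x,y)·log₂P(x,y):
  X=0: 0.4181, 0.1952, 0.5244, 0.0100
  X=1: 0.1330, 0.4877, 0.3378, 0.0955
Sum of the 8 terms: H(X,Y) = 2.2017 bits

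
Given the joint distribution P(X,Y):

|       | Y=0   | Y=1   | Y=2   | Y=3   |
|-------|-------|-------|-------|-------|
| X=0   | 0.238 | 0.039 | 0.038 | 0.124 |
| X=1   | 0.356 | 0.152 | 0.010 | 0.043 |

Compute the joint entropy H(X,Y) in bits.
2.4334 bits

H(X,Y) = -Σ_{x,y} P(x,y) log₂ P(x,y). Per-cell terms -P(x,y)·log₂P(x,y):
  X=0: 0.492890, 0.182535, 0.179279, 0.373437
  X=1: 0.530458, 0.413114, 0.066439, 0.195199
Sum of the 8 terms: H(X,Y) = 2.4334 bits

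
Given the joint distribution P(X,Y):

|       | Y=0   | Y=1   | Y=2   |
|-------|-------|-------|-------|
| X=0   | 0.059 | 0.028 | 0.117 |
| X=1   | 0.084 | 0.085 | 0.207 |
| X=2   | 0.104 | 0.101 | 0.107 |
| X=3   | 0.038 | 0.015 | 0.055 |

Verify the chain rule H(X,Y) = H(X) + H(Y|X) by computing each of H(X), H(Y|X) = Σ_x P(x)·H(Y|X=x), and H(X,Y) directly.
H(X) = 1.8695 bits, H(Y|X) = 1.4698 bits, H(X,Y) = 3.3393 bits

Marginal of X (row sums):
  P(X=0) = 0.059 + 0.028 + 0.117 = 0.204
  P(X=1) = 0.084 + 0.085 + 0.207 = 0.376
  P(X=2) = 0.104 + 0.101 + 0.107 = 0.312
  P(X=3) = 0.038 + 0.015 + 0.055 = 0.108
H(X) = -[0.204·log₂(0.204) + 0.376·log₂(0.376) + 0.312·log₂(0.312) + 0.108·log₂(0.108)]
  = 0.46785 + 0.53061 + 0.52428 + 0.34678 = 1.8695 bits

H(Y|X) = Σ_x P(x)·H(Y|X=x):
  X=0: P(X=0) = 0.204, P(Y|X=0) = (59/204, 7/51, 39/68) → H(Y|X=0) = 1.37088
  X=1: P(X=1) = 0.376, P(Y|X=1) = (21/94, 85/376, 207/376) → H(Y|X=1) = 1.44208
  X=2: P(X=2) = 0.312, P(Y|X=2) = (1/3, 101/312, 107/312) → H(Y|X=2) = 1.58456
  X=3: P(X=3) = 0.108, P(Y|X=3) = (19/54, 5/36, 55/108) → H(Y|X=3) = 1.42156
H(Y|X) = 0.204·1.37088 + 0.376·1.44208 + 0.312·1.58456 + 0.108·1.42156 = 1.4698 bits

H(X,Y) = -Σ_{x,y} P(x,y) log₂ P(x,y). Per-cell terms -P(x,y)·log₂P(x,y):
  X=0: 0.24091, 0.14444, 0.36216
  X=1: 0.30017, 0.30229, 0.47037
  X=2: 0.33960, 0.33406, 0.34500
  X=3: 0.17928, 0.09088, 0.23014
Sum of the 12 terms: H(X,Y) = 3.3393 bits

Chain rule check:
  H(X) + H(Y|X) = 1.8695 + 1.4698 = 3.3393 bits
  H(X,Y) = 3.3393 bits
✓ Chain rule verified.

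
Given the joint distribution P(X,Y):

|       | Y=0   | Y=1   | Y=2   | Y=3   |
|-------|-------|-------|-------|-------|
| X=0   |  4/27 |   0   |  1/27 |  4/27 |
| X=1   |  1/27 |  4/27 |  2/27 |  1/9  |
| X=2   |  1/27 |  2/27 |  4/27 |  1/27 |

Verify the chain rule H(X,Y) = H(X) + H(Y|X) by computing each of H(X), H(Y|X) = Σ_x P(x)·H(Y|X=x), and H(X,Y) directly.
H(X) = 1.5790 bits, H(Y|X) = 1.6664 bits, H(X,Y) = 3.2454 bits

Marginal of X (row sums):
  P(X=0) = 4/27 + 0 + 1/27 + 4/27 = 1/3
  P(X=1) = 1/27 + 4/27 + 2/27 + 1/9 = 10/27
  P(X=2) = 1/27 + 2/27 + 4/27 + 1/27 = 8/27
H(X) = -[(1/3)·log₂(1/3) + (10/27)·log₂(10/27) + (8/27)·log₂(8/27)]
  = 0.528321 + 0.530726 + 0.519967 = 1.5790 bits

H(Y|X) = Σ_x P(x)·H(Y|X=x):
  X=0: P(X=0) = 1/3, P(Y|X=0) = (4/9, 0, 1/9, 4/9) → H(Y|X=0) = 1.392147
  X=1: P(X=1) = 10/27, P(Y|X=1) = (1/10, 2/5, 1/5, 3/10) → H(Y|X=1) = 1.846439
  X=2: P(X=2) = 8/27, P(Y|X=2) = (1/8, 1/4, 1/2, 1/8) → H(Y|X=2) = 1.750000
H(Y|X) = (1/3)·1.392147 + (10/27)·1.846439 + (8/27)·1.750000 = 1.6664 bits

H(X,Y) = -Σ_{x,y} P(x,y) log₂ P(x,y). Per-cell terms -P(x,y)·log₂P(x,y):
  X=0: 0.408131, 0.000000, 0.176107, 0.408131
  X=1: 0.176107, 0.408131, 0.278140, 0.352214
  X=2: 0.176107, 0.278140, 0.408131, 0.176107
  (cells with P = 0 contribute 0)
Sum of the 12 terms: H(X,Y) = 3.2454 bits

Chain rule check:
  H(X) + H(Y|X) = 1.5790 + 1.6664 = 3.2454 bits
  H(X,Y) = 3.2454 bits
✓ Chain rule verified.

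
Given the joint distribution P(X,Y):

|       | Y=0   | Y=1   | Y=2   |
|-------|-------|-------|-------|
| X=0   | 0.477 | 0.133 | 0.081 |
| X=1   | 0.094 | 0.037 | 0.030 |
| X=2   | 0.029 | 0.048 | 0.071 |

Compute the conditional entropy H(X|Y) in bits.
1.0993 bits

H(X|Y) = H(X,Y) - H(Y)

H(X,Y) = -Σ_{x,y} P(x,y) log₂ P(x,y). Per-cell terms -P(x,y)·log₂P(x,y):
  X=0: 0.509407, 0.387097, 0.293701
  X=1: 0.320652, 0.175984, 0.151767
  X=2: 0.148126, 0.210279, 0.270939
Sum of the 9 terms: H(X,Y) = 2.46795 bits

Marginal of Y (column sums):
  P(Y=0) = 0.477 + 0.094 + 0.029 = 0.600
  P(Y=1) = 0.133 + 0.037 + 0.048 = 0.218
  P(Y=2) = 0.081 + 0.030 + 0.071 = 0.182
H(Y) = -[0.600·log₂(0.600) + 0.218·log₂(0.218) + 0.182·log₂(0.182)]
  = 0.442179 + 0.479077 + 0.447354 = 1.36861 bits

H(X|Y) = H(X,Y) - H(Y) = 2.46795 - 1.36861 = 1.0993 bits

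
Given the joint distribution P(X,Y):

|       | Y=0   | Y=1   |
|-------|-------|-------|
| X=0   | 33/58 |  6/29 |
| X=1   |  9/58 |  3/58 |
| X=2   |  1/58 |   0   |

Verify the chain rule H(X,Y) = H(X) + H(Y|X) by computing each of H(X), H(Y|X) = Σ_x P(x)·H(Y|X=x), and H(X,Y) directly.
H(X) = 0.8553 bits, H(Y|X) = 0.8170 bits, H(X,Y) = 1.6723 bits

Marginal of X (row sums):
  P(X=0) = 33/58 + 6/29 = 45/58
  P(X=1) = 9/58 + 3/58 = 6/29
  P(X=2) = 1/58 + 0 = 1/58
H(X) = -[(45/58)·log₂(45/58) + (6/29)·log₂(6/29) + (1/58)·log₂(1/58)]
  = 0.28406 + 0.47028 + 0.10100 = 0.8553 bits

H(Y|X) = Σ_x P(x)·H(Y|X=x):
  X=0: P(X=0) = 45/58, P(Y|X=0) = (11/15, 4/15) → H(Y|X=0) = 0.83664
  X=1: P(X=1) = 6/29, P(Y|X=1) = (3/4, 1/4) → H(Y|X=1) = 0.81128
  X=2: P(X=2) = 1/58, P(Y|X=2) = (1, 0) → H(Y|X=2) = 0.00000
H(Y|X) = (45/58)·0.83664 + (6/29)·0.81128 + (1/58)·0.00000 = 0.8170 bits

H(X,Y) = -Σ_{x,y} P(x,y) log₂ P(x,y). Per-cell terms -P(x,y)·log₂P(x,y):
  X=0: 0.46290, 0.47028
  X=1: 0.41711, 0.22102
  X=2: 0.10100, 0.00000
  (cells with P = 0 contribute 0)
Sum of the 6 terms: H(X,Y) = 1.6723 bits

Chain rule check:
  H(X) + H(Y|X) = 0.8553 + 0.8170 = 1.6723 bits
  H(X,Y) = 1.6723 bits
✓ Chain rule verified.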